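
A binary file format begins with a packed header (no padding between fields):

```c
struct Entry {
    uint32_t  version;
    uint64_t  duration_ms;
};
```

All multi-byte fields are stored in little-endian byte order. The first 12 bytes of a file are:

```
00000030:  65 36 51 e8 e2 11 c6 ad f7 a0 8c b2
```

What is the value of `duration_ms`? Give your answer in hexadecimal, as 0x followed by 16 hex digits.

0xB28CA0F7ADC611E2

`duration_ms` follows `version` (4 bytes), so it starts at byte offset 4 and occupies 8 bytes.
Bytes at offsets 4..11: E2 11 C6 AD F7 A0 8C B2.
In little-endian order the low byte comes first in memory.
Reassemble most-significant byte first: B2 8C A0 F7 AD C6 11 E2 → 0xB28CA0F7ADC611E2.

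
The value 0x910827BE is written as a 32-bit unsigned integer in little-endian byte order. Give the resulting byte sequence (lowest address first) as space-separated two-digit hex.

BE 27 08 91

Split into bytes (most-significant first): 91 08 27 BE.
In little-endian order the low byte comes first in memory.
So at ascending addresses the bytes are BE 27 08 91.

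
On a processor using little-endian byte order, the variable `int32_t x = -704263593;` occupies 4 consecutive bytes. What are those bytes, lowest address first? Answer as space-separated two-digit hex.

Two's complement of -704263593 in 32 bits: 704263593 = 0x29FA35A9; invert → 0xD605CA56; add 1 → 0xD605CA57.
Split into bytes (most-significant first): D6 05 CA 57.
Little-endian: lowest address holds the least-significant byte.
So at ascending addresses the bytes are 57 CA 05 D6.

57 CA 05 D6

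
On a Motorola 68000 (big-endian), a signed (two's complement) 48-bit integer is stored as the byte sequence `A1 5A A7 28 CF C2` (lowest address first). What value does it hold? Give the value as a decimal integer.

-104064253112382

Big-endian: lowest address holds the most-significant byte.
The bytes are already most-significant first: 0xA15AA728CFC2.
Top bit is set, so as a signed 48-bit value this is 0xA15AA728CFC2 − 2^48 = -104064253112382.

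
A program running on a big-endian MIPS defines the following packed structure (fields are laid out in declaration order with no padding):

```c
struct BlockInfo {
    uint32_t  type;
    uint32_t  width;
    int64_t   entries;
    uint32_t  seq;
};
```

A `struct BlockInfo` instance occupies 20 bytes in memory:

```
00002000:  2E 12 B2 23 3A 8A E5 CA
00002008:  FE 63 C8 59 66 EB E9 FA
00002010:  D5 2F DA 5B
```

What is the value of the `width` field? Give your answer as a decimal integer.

`width` follows `type` (4 bytes), so it starts at byte offset 4 and occupies 4 bytes.
Bytes at offsets 4..7: 3A 8A E5 CA.
Big-endian stores the most-significant byte at the lowest address.
The bytes are already most-significant first: 0x3A8AE5CA.
0x3A8AE5CA = 982181322.

982181322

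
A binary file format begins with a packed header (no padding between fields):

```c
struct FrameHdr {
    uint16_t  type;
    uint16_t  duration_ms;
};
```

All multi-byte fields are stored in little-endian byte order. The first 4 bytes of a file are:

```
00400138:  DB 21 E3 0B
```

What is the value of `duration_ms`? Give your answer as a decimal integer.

`duration_ms` follows `type` (2 bytes), so it starts at byte offset 2 and occupies 2 bytes.
Bytes at offsets 2..3: E3 0B.
Little-endian: lowest address holds the least-significant byte.
Reassemble most-significant byte first: 0B E3 → 0x0BE3.
0x0BE3 = 3043.

3043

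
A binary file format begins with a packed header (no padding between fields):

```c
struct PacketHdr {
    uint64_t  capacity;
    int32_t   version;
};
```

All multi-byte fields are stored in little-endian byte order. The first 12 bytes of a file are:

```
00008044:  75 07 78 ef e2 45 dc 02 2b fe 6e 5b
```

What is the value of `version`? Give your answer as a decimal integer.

`version` follows `capacity` (8 bytes), so it starts at byte offset 8 and occupies 4 bytes.
Bytes at offsets 8..11: 2B FE 6E 5B.
In little-endian order the low byte comes first in memory.
Reassemble most-significant byte first: 5B 6E FE 2B → 0x5B6EFE2B.
0x5B6EFE2B = 1534000683.

1534000683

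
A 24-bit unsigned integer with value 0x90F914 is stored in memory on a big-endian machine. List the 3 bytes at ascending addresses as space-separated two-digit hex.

Split into bytes (most-significant first): 90 F9 14.
In big-endian order the high byte comes first in memory.
So the memory order matches the most-significant-first order: 90 F9 14.

90 F9 14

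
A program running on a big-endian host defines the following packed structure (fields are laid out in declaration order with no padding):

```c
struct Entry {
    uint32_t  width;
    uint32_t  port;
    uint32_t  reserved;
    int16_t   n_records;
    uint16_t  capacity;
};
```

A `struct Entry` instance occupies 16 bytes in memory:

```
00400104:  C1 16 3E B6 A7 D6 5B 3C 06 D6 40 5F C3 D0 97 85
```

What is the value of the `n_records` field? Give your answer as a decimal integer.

`n_records` follows `width` (4 B), `port` (4 B), `reserved` (4 B), so it starts at offset 4 + 4 + 4 = 12 and occupies 2 bytes.
Bytes at offsets 12..13: C3 D0.
Big-endian stores the most-significant byte at the lowest address.
The bytes are already most-significant first: 0xC3D0.
Top bit is set, so as a signed 16-bit value this is 0xC3D0 − 2^16 = -15408.

-15408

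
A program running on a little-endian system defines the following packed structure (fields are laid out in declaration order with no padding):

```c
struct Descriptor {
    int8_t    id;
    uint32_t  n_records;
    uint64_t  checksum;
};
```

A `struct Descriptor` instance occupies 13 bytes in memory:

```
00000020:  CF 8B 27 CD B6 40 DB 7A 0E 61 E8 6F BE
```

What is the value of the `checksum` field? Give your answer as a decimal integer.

13722442093173594944

`checksum` follows `id` (1 B), `n_records` (4 B), so it starts at offset 1 + 4 = 5 and occupies 8 bytes.
Bytes at offsets 5..12: 40 DB 7A 0E 61 E8 6F BE.
Little-endian stores the least-significant byte at the lowest address.
Reassemble most-significant byte first: BE 6F E8 61 0E 7A DB 40 → 0xBE6FE8610E7ADB40.
0xBE6FE8610E7ADB40 = 13722442093173594944.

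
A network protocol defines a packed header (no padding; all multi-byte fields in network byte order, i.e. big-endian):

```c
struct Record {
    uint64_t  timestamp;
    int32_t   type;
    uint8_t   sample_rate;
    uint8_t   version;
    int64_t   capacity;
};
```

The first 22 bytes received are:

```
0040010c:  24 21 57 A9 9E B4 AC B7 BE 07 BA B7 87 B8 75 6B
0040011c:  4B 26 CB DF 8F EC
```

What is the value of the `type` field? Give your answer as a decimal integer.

-1106789705

`type` follows `timestamp` (8 bytes), so it starts at byte offset 8 and occupies 4 bytes.
Bytes at offsets 8..11: BE 07 BA B7.
Big-endian: lowest address holds the most-significant byte.
The bytes are already most-significant first: 0xBE07BAB7.
Top bit is set, so as a signed 32-bit value this is 0xBE07BAB7 − 2^32 = -1106789705.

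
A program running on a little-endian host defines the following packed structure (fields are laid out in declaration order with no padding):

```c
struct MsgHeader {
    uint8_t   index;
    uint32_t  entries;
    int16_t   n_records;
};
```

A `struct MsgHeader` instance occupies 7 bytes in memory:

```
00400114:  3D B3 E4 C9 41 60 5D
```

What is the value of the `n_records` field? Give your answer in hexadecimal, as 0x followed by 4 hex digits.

0x5D60

`n_records` follows `index` (1 B), `entries` (4 B), so it starts at offset 1 + 4 = 5 and occupies 2 bytes.
Bytes at offsets 5..6: 60 5D.
Little-endian: lowest address holds the least-significant byte.
Reassemble most-significant byte first: 5D 60 → 0x5D60.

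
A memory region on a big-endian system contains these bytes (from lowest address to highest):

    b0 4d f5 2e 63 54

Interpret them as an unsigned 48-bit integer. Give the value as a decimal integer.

193848872428372

Big-endian: lowest address holds the most-significant byte.
The bytes are already most-significant first: 0xB04DF52E6354.
0xB04DF52E6354 = 193848872428372.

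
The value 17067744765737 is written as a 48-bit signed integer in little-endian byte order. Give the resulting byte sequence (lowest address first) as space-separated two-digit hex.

17067744765737 in hexadecimal, padded to 48 bits, is 0x0F85E4DD2729.
Split into bytes (most-significant first): 0F 85 E4 DD 27 29.
Little-endian: lowest address holds the least-significant byte.
So at ascending addresses the bytes are 29 27 DD E4 85 0F.

29 27 DD E4 85 0F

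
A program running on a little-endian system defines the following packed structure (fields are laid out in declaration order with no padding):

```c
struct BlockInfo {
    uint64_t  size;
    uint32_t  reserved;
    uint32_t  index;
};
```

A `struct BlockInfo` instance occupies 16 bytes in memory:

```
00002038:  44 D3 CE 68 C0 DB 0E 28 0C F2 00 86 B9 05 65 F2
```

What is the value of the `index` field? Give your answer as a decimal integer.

4066706873

`index` follows `size` (8 B), `reserved` (4 B), so it starts at offset 8 + 4 = 12 and occupies 4 bytes.
Bytes at offsets 12..15: B9 05 65 F2.
In little-endian order the low byte comes first in memory.
Reassemble most-significant byte first: F2 65 05 B9 → 0xF26505B9.
0xF26505B9 = 4066706873.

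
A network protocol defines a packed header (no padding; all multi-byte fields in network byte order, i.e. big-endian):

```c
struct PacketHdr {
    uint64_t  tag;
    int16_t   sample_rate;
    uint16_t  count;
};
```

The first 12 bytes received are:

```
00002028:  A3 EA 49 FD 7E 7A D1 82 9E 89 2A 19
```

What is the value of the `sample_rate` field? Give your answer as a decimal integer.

`sample_rate` follows `tag` (8 bytes), so it starts at byte offset 8 and occupies 2 bytes.
Bytes at offsets 8..9: 9E 89.
Big-endian: lowest address holds the most-significant byte.
The bytes are already most-significant first: 0x9E89.
Top bit is set, so as a signed 16-bit value this is 0x9E89 − 2^16 = -24951.

-24951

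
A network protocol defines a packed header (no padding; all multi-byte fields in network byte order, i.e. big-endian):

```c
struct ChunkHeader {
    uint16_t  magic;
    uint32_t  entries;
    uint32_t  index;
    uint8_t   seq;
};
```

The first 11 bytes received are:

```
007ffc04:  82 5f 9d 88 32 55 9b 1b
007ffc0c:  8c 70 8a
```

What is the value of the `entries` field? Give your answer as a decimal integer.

2642948693

`entries` follows `magic` (2 bytes), so it starts at byte offset 2 and occupies 4 bytes.
Bytes at offsets 2..5: 9D 88 32 55.
Big-endian: lowest address holds the most-significant byte.
The bytes are already most-significant first: 0x9D883255.
0x9D883255 = 2642948693.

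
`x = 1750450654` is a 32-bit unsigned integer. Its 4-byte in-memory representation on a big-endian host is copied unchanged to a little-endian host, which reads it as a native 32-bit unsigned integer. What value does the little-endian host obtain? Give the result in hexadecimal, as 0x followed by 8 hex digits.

1750450654 in 32-bit hexadecimal is 0x6855C1DE.
Stored big-endian, the bytes at ascending addresses are 68 55 C1 DE.
Read back as little-endian, the first byte is least significant, giving 0xDEC15568.

0xDEC15568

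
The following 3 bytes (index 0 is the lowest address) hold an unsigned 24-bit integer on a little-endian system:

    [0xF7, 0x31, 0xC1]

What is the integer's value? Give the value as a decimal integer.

12661239

Little-endian: lowest address holds the least-significant byte.
Reassemble most-significant byte first: C1 31 F7 → 0xC131F7.
0xC131F7 = 12661239.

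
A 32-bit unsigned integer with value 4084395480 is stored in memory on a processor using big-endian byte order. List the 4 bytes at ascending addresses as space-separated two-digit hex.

F3 72 ED D8

4084395480 in hexadecimal, padded to 32 bits, is 0xF372EDD8.
Split into bytes (most-significant first): F3 72 ED D8.
Big-endian: lowest address holds the most-significant byte.
So the memory order matches the most-significant-first order: F3 72 ED D8.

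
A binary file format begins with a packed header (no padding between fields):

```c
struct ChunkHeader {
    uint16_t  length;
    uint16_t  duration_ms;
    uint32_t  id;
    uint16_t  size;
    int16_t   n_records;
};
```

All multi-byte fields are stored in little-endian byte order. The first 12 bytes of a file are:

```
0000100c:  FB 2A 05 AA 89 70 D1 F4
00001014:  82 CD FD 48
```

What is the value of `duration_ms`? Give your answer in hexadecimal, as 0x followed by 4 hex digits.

0xAA05

`duration_ms` follows `length` (2 bytes), so it starts at byte offset 2 and occupies 2 bytes.
Bytes at offsets 2..3: 05 AA.
Little-endian: lowest address holds the least-significant byte.
Reassemble most-significant byte first: AA 05 → 0xAA05.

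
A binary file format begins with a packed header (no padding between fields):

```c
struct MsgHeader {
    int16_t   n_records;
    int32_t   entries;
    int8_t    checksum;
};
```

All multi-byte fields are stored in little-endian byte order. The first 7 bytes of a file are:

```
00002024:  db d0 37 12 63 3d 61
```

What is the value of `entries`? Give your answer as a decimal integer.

1029902903

`entries` follows `n_records` (2 bytes), so it starts at byte offset 2 and occupies 4 bytes.
Bytes at offsets 2..5: 37 12 63 3D.
Little-endian: lowest address holds the least-significant byte.
Reassemble most-significant byte first: 3D 63 12 37 → 0x3D631237.
0x3D631237 = 1029902903.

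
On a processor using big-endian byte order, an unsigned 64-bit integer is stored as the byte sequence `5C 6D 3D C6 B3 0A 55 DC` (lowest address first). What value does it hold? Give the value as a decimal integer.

6660047347567449564

In big-endian order the high byte comes first in memory.
The bytes are already most-significant first: 0x5C6D3DC6B30A55DC.
0x5C6D3DC6B30A55DC = 6660047347567449564.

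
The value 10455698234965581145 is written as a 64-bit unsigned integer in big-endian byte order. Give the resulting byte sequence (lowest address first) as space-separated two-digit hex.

10455698234965581145 in hexadecimal, padded to 64 bits, is 0x911A1A25E5CD5D59.
Split into bytes (most-significant first): 91 1A 1A 25 E5 CD 5D 59.
In big-endian order the high byte comes first in memory.
So the memory order matches the most-significant-first order: 91 1A 1A 25 E5 CD 5D 59.

91 1A 1A 25 E5 CD 5D 59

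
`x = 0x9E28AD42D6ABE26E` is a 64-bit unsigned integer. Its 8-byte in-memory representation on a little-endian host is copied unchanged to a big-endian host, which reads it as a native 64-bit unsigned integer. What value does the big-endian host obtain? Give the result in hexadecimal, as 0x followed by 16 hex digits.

0x6EE2ABD642AD289E

Stored little-endian, the bytes at ascending addresses are 6E E2 AB D6 42 AD 28 9E.
Read back as big-endian, the last byte is least significant, giving 0x6EE2ABD642AD289E.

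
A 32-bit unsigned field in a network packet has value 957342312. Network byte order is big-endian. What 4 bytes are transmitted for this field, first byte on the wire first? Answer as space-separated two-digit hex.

957342312 in hexadecimal, padded to 32 bits, is 0x390FE268.
Split into bytes (most-significant first): 39 0F E2 68.
Big-endian: lowest address holds the most-significant byte.
So the memory order matches the most-significant-first order: 39 0F E2 68.

39 0F E2 68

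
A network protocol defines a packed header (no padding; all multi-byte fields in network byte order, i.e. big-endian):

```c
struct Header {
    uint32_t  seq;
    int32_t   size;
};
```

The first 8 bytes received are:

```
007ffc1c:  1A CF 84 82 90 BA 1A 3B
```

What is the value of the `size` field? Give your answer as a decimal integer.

-1866851781

`size` follows `seq` (4 bytes), so it starts at byte offset 4 and occupies 4 bytes.
Bytes at offsets 4..7: 90 BA 1A 3B.
Big-endian: lowest address holds the most-significant byte.
The bytes are already most-significant first: 0x90BA1A3B.
Top bit is set, so as a signed 32-bit value this is 0x90BA1A3B − 2^32 = -1866851781.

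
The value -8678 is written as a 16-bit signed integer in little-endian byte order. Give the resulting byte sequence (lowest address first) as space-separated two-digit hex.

1A DE

Two's complement of -8678 in 16 bits: 8678 = 0x21E6; invert → 0xDE19; add 1 → 0xDE1A.
Split into bytes (most-significant first): DE 1A.
Little-endian: lowest address holds the least-significant byte.
So at ascending addresses the bytes are 1A DE.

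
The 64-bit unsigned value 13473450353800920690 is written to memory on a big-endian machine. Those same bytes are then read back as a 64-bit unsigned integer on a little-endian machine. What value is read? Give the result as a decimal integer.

8232063475980958650

13473450353800920690 in 64-bit hexadecimal is 0xBAFB4FB61D2A3E72.
Stored big-endian, the bytes at ascending addresses are BA FB 4F B6 1D 2A 3E 72.
Read back as little-endian, the first byte is least significant, giving 0x723E2A1DB64FFBBA.
0x723E2A1DB64FFBBA = 8232063475980958650.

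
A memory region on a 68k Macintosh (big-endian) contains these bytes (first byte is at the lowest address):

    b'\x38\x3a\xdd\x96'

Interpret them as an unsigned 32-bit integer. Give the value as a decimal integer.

943381910

In big-endian order the high byte comes first in memory.
The bytes are already most-significant first: 0x383ADD96.
0x383ADD96 = 943381910.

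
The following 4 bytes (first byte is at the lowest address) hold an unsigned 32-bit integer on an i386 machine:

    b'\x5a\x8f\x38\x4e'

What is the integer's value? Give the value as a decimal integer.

Little-endian stores the least-significant byte at the lowest address.
Reassemble most-significant byte first: 4E 38 8F 5A → 0x4E388F5A.
0x4E388F5A = 1312329562.

1312329562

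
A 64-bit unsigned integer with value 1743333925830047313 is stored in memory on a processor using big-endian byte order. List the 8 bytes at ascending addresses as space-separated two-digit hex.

1743333925830047313 in hexadecimal, padded to 64 bits, is 0x183190F80DFCB651.
Split into bytes (most-significant first): 18 31 90 F8 0D FC B6 51.
Big-endian stores the most-significant byte at the lowest address.
So the memory order matches the most-significant-first order: 18 31 90 F8 0D FC B6 51.

18 31 90 F8 0D FC B6 51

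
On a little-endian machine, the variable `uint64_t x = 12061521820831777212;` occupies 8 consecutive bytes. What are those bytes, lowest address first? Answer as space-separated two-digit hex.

12061521820831777212 in hexadecimal, padded to 64 bits, is 0xA7632230FD4D01BC.
Split into bytes (most-significant first): A7 63 22 30 FD 4D 01 BC.
Little-endian: lowest address holds the least-significant byte.
So at ascending addresses the bytes are BC 01 4D FD 30 22 63 A7.

BC 01 4D FD 30 22 63 A7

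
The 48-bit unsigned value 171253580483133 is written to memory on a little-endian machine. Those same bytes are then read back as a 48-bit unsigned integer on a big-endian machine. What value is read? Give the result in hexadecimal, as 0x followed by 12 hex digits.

171253580483133 in 48-bit hexadecimal is 0x9BC114D4CA3D.
Stored little-endian, the bytes at ascending addresses are 3D CA D4 14 C1 9B.
Read back as big-endian, the last byte is least significant, giving 0x3DCAD414C19B.

0x3DCAD414C19B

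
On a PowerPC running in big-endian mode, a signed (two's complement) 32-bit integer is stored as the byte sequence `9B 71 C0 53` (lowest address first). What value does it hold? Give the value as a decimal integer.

-1687044013

Big-endian: lowest address holds the most-significant byte.
The bytes are already most-significant first: 0x9B71C053.
Top bit is set, so as a signed 32-bit value this is 0x9B71C053 − 2^32 = -1687044013.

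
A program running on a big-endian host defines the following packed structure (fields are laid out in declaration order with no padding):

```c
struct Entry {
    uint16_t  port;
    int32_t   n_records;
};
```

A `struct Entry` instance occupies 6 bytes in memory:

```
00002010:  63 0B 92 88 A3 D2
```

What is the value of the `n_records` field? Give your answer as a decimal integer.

-1836538926

`n_records` follows `port` (2 bytes), so it starts at byte offset 2 and occupies 4 bytes.
Bytes at offsets 2..5: 92 88 A3 D2.
Big-endian stores the most-significant byte at the lowest address.
The bytes are already most-significant first: 0x9288A3D2.
Top bit is set, so as a signed 32-bit value this is 0x9288A3D2 − 2^32 = -1836538926.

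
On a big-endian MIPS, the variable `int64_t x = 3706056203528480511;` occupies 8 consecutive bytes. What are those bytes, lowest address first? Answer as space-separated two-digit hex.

33 6E 8E 7B 48 F2 A6 FF

3706056203528480511 in hexadecimal, padded to 64 bits, is 0x336E8E7B48F2A6FF.
Split into bytes (most-significant first): 33 6E 8E 7B 48 F2 A6 FF.
Big-endian stores the most-significant byte at the lowest address.
So the memory order matches the most-significant-first order: 33 6E 8E 7B 48 F2 A6 FF.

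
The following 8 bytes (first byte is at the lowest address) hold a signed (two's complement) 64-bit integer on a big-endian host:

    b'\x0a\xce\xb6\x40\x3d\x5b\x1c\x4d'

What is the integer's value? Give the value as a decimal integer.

Big-endian: lowest address holds the most-significant byte.
The bytes are already most-significant first: 0x0ACEB6403D5B1C4D.
0x0ACEB6403D5B1C4D = 778760172605217869.

778760172605217869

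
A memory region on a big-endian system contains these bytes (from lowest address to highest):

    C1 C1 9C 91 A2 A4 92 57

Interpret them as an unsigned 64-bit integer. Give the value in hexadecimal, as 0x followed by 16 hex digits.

0xC1C19C91A2A49257

Big-endian stores the most-significant byte at the lowest address.
The bytes are already most-significant first: 0xC1C19C91A2A49257.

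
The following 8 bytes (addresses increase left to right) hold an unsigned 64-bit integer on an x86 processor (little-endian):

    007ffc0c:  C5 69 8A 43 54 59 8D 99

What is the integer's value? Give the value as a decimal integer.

In little-endian order the low byte comes first in memory.
Reassemble most-significant byte first: 99 8D 59 54 43 8A 69 C5 → 0x998D5954438A69C5.
0x998D5954438A69C5 = 11064598077964446149.

11064598077964446149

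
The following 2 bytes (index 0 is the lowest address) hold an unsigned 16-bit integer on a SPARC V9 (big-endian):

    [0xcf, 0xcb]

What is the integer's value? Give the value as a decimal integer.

Big-endian stores the most-significant byte at the lowest address.
The bytes are already most-significant first: 0xCFCB.
0xCFCB = 53195.

53195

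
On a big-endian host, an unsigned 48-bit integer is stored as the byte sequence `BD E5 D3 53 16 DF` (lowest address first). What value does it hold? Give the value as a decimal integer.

In big-endian order the high byte comes first in memory.
The bytes are already most-significant first: 0xBDE5D35316DF.
0xBDE5D35316DF = 208794790598367.

208794790598367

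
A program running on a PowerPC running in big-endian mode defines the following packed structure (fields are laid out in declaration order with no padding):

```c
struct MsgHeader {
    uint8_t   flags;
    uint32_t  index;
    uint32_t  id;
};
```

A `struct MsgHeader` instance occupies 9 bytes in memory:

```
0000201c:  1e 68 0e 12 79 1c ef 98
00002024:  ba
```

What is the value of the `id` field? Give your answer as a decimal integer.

`id` follows `flags` (1 B), `index` (4 B), so it starts at offset 1 + 4 = 5 and occupies 4 bytes.
Bytes at offsets 5..8: 1C EF 98 BA.
In big-endian order the high byte comes first in memory.
The bytes are already most-significant first: 0x1CEF98BA.
0x1CEF98BA = 485464250.

485464250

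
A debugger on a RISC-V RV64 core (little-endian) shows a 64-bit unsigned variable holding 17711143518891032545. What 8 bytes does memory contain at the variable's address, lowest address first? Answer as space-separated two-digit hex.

17711143518891032545 in hexadecimal, padded to 64 bits, is 0xF5CA9F3159763FE1.
Split into bytes (most-significant first): F5 CA 9F 31 59 76 3F E1.
In little-endian order the low byte comes first in memory.
So at ascending addresses the bytes are E1 3F 76 59 31 9F CA F5.

E1 3F 76 59 31 9F CA F5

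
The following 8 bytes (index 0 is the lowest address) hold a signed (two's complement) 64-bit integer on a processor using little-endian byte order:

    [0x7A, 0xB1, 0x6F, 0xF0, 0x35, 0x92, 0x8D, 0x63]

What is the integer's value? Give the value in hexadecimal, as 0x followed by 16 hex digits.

0x638D9235F06FB17A

Little-endian: lowest address holds the least-significant byte.
Reassemble most-significant byte first: 63 8D 92 35 F0 6F B1 7A → 0x638D9235F06FB17A.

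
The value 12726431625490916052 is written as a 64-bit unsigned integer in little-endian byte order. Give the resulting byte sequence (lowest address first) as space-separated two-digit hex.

D4 E2 AE C7 22 5E 9D B0

12726431625490916052 in hexadecimal, padded to 64 bits, is 0xB09D5E22C7AEE2D4.
Split into bytes (most-significant first): B0 9D 5E 22 C7 AE E2 D4.
In little-endian order the low byte comes first in memory.
So at ascending addresses the bytes are D4 E2 AE C7 22 5E 9D B0.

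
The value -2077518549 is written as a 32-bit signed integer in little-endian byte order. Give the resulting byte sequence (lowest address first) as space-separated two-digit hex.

Two's complement of -2077518549 in 32 bits: 2077518549 = 0x7BD46AD5; invert → 0x842B952A; add 1 → 0x842B952B.
Split into bytes (most-significant first): 84 2B 95 2B.
In little-endian order the low byte comes first in memory.
So at ascending addresses the bytes are 2B 95 2B 84.

2B 95 2B 84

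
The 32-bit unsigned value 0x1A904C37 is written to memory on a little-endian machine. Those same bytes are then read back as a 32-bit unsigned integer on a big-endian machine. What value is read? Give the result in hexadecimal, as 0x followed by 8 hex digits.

0x374C901A

Stored little-endian, the bytes at ascending addresses are 37 4C 90 1A.
Read back as big-endian, the last byte is least significant, giving 0x374C901A.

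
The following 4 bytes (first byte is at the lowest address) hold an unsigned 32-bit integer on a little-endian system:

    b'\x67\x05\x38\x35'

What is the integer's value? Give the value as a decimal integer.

892863847

Little-endian: lowest address holds the least-significant byte.
Reassemble most-significant byte first: 35 38 05 67 → 0x35380567.
0x35380567 = 892863847.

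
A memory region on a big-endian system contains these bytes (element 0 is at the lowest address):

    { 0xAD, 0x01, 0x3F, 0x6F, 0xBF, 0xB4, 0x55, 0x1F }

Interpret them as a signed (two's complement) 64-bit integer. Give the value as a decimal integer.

-5980429080981121761

Big-endian stores the most-significant byte at the lowest address.
The bytes are already most-significant first: 0xAD013F6FBFB4551F.
Top bit is set, so as a signed 64-bit value this is 0xAD013F6FBFB4551F − 2^64 = -5980429080981121761.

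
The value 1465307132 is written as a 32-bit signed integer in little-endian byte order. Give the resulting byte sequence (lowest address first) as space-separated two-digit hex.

1465307132 in hexadecimal, padded to 32 bits, is 0x5756CFFC.
Split into bytes (most-significant first): 57 56 CF FC.
Little-endian stores the least-significant byte at the lowest address.
So at ascending addresses the bytes are FC CF 56 57.

FC CF 56 57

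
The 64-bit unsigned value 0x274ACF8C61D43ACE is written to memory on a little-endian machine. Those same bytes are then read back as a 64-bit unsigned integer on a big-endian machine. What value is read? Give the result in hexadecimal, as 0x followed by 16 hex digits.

0xCE3AD4618CCF4A27

Stored little-endian, the bytes at ascending addresses are CE 3A D4 61 8C CF 4A 27.
Read back as big-endian, the last byte is least significant, giving 0xCE3AD4618CCF4A27.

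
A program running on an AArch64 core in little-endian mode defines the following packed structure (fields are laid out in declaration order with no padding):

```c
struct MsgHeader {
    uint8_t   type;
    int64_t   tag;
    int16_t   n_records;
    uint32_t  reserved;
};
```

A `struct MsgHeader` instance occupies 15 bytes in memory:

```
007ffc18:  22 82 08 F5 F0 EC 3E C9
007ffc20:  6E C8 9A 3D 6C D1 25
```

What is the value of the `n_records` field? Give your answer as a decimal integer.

-25912

`n_records` follows `type` (1 B), `tag` (8 B), so it starts at offset 1 + 8 = 9 and occupies 2 bytes.
Bytes at offsets 9..10: C8 9A.
Little-endian stores the least-significant byte at the lowest address.
Reassemble most-significant byte first: 9A C8 → 0x9AC8.
Top bit is set, so as a signed 16-bit value this is 0x9AC8 − 2^16 = -25912.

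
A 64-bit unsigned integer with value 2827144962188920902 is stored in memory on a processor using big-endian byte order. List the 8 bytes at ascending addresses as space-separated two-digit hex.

27 3C 09 5D 3F CE 48 46

2827144962188920902 in hexadecimal, padded to 64 bits, is 0x273C095D3FCE4846.
Split into bytes (most-significant first): 27 3C 09 5D 3F CE 48 46.
In big-endian order the high byte comes first in memory.
So the memory order matches the most-significant-first order: 27 3C 09 5D 3F CE 48 46.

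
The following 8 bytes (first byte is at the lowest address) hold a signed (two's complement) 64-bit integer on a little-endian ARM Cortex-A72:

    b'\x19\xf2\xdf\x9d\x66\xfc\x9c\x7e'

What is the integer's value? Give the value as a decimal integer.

In little-endian order the low byte comes first in memory.
Reassemble most-significant byte first: 7E 9C FC 66 9D DF F2 19 → 0x7E9CFC669DDFF219.
0x7E9CFC669DDFF219 = 9123444462811345433.

9123444462811345433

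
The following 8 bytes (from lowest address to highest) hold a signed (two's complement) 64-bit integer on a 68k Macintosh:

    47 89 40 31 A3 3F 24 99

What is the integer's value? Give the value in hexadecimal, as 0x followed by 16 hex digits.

Big-endian: lowest address holds the most-significant byte.
The bytes are already most-significant first: 0x47894031A33F2499.

0x47894031A33F2499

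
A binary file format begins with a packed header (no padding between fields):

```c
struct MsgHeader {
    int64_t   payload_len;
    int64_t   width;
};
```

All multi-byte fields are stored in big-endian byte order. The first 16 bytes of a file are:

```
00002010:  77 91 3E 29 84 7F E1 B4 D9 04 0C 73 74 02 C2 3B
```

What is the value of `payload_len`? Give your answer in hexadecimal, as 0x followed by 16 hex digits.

`payload_len` is the first field, at byte offset 0, occupying 8 bytes.
Bytes at offsets 0..7: 77 91 3E 29 84 7F E1 B4.
In big-endian order the high byte comes first in memory.
The bytes are already most-significant first: 0x77913E29847FE1B4.

0x77913E29847FE1B4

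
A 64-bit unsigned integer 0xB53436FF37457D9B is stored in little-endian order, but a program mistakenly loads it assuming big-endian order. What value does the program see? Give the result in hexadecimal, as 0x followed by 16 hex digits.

0x9B7D4537FF3634B5

Stored little-endian, the bytes at ascending addresses are 9B 7D 45 37 FF 36 34 B5.
Read back as big-endian, the last byte is least significant, giving 0x9B7D4537FF3634B5.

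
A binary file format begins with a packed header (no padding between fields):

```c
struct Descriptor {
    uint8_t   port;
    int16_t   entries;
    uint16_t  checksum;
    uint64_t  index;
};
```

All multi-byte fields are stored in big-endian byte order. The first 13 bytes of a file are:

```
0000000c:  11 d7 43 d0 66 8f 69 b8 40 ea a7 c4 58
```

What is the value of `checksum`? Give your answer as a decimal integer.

53350

`checksum` follows `port` (1 B), `entries` (2 B), so it starts at offset 1 + 2 = 3 and occupies 2 bytes.
Bytes at offsets 3..4: D0 66.
In big-endian order the high byte comes first in memory.
The bytes are already most-significant first: 0xD066.
0xD066 = 53350.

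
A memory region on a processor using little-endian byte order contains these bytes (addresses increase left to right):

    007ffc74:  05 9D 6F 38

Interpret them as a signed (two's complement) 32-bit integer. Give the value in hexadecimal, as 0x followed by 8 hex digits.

0x386F9D05

In little-endian order the low byte comes first in memory.
Reassemble most-significant byte first: 38 6F 9D 05 → 0x386F9D05.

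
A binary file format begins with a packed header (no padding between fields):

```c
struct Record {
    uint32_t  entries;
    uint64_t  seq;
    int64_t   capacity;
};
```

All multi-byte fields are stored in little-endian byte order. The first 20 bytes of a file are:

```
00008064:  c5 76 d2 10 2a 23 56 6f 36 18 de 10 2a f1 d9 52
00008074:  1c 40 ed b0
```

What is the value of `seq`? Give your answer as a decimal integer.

1215435571511829290

`seq` follows `entries` (4 bytes), so it starts at byte offset 4 and occupies 8 bytes.
Bytes at offsets 4..11: 2A 23 56 6F 36 18 DE 10.
In little-endian order the low byte comes first in memory.
Reassemble most-significant byte first: 10 DE 18 36 6F 56 23 2A → 0x10DE18366F56232A.
0x10DE18366F56232A = 1215435571511829290.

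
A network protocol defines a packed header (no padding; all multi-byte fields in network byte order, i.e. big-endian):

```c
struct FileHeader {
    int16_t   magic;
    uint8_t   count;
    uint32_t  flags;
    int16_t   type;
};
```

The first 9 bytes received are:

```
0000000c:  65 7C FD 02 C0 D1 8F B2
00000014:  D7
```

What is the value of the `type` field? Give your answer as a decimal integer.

`type` follows `magic` (2 B), `count` (1 B), `flags` (4 B), so it starts at offset 2 + 1 + 4 = 7 and occupies 2 bytes.
Bytes at offsets 7..8: B2 D7.
Big-endian stores the most-significant byte at the lowest address.
The bytes are already most-significant first: 0xB2D7.
Top bit is set, so as a signed 16-bit value this is 0xB2D7 − 2^16 = -19753.

-19753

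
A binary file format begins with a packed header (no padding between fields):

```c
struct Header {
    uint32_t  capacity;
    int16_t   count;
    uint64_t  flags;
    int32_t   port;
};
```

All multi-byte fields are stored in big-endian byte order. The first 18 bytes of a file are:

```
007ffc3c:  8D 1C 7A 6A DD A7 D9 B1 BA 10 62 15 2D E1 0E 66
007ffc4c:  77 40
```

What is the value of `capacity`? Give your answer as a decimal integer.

`capacity` is the first field, at byte offset 0, occupying 4 bytes.
Bytes at offsets 0..3: 8D 1C 7A 6A.
Big-endian stores the most-significant byte at the lowest address.
The bytes are already most-significant first: 0x8D1C7A6A.
0x8D1C7A6A = 2367453802.

2367453802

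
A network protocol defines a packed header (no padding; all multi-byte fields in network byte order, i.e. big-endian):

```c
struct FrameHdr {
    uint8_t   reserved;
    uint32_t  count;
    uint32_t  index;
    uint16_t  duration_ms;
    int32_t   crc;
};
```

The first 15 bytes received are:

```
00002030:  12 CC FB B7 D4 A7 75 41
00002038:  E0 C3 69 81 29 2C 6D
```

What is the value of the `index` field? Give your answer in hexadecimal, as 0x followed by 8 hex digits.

`index` follows `reserved` (1 B), `count` (4 B), so it starts at offset 1 + 4 = 5 and occupies 4 bytes.
Bytes at offsets 5..8: A7 75 41 E0.
Big-endian stores the most-significant byte at the lowest address.
The bytes are already most-significant first: 0xA77541E0.

0xA77541E0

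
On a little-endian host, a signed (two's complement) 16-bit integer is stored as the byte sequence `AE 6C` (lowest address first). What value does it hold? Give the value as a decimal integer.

27822

Little-endian stores the least-significant byte at the lowest address.
Reassemble most-significant byte first: 6C AE → 0x6CAE.
0x6CAE = 27822.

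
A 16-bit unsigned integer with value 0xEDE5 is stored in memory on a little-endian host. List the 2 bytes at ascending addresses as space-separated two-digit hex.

E5 ED

Split into bytes (most-significant first): ED E5.
Little-endian: lowest address holds the least-significant byte.
So at ascending addresses the bytes are E5 ED.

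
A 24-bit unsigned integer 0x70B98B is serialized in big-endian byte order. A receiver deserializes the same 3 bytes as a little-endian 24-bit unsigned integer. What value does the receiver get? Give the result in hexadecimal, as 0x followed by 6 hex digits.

Stored big-endian, the bytes at ascending addresses are 70 B9 8B.
Read back as little-endian, the first byte is least significant, giving 0x8BB970.

0x8BB970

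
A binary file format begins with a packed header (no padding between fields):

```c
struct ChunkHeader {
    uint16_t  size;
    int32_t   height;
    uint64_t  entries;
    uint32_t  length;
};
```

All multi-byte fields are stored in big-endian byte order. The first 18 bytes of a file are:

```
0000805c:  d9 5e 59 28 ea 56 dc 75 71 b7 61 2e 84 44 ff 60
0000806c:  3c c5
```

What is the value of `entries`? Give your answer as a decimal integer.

15885728293042684996

`entries` follows `size` (2 B), `height` (4 B), so it starts at offset 2 + 4 = 6 and occupies 8 bytes.
Bytes at offsets 6..13: DC 75 71 B7 61 2E 84 44.
Big-endian: lowest address holds the most-significant byte.
The bytes are already most-significant first: 0xDC7571B7612E8444.
0xDC7571B7612E8444 = 15885728293042684996.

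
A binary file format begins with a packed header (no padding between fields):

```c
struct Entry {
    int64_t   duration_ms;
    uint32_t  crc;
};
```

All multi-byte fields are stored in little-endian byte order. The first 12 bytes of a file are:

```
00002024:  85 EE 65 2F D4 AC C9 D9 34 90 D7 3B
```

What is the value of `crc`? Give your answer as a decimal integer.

1003982900

`crc` follows `duration_ms` (8 bytes), so it starts at byte offset 8 and occupies 4 bytes.
Bytes at offsets 8..11: 34 90 D7 3B.
Little-endian: lowest address holds the least-significant byte.
Reassemble most-significant byte first: 3B D7 90 34 → 0x3BD79034.
0x3BD79034 = 1003982900.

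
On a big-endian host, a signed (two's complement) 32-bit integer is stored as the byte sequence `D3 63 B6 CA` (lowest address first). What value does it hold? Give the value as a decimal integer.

-748439862

Big-endian stores the most-significant byte at the lowest address.
The bytes are already most-significant first: 0xD363B6CA.
Top bit is set, so as a signed 32-bit value this is 0xD363B6CA − 2^32 = -748439862.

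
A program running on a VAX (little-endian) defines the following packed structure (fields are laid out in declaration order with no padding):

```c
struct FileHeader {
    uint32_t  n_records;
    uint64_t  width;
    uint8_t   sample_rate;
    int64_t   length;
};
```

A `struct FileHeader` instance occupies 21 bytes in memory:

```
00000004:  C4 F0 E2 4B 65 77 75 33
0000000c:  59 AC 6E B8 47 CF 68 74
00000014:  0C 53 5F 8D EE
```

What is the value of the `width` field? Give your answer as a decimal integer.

13289749049532315493

`width` follows `n_records` (4 bytes), so it starts at byte offset 4 and occupies 8 bytes.
Bytes at offsets 4..11: 65 77 75 33 59 AC 6E B8.
In little-endian order the low byte comes first in memory.
Reassemble most-significant byte first: B8 6E AC 59 33 75 77 65 → 0xB86EAC5933757765.
0xB86EAC5933757765 = 13289749049532315493.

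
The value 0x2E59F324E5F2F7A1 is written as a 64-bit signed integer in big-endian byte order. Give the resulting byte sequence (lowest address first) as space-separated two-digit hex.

2E 59 F3 24 E5 F2 F7 A1

Split into bytes (most-significant first): 2E 59 F3 24 E5 F2 F7 A1.
In big-endian order the high byte comes first in memory.
So the memory order matches the most-significant-first order: 2E 59 F3 24 E5 F2 F7 A1.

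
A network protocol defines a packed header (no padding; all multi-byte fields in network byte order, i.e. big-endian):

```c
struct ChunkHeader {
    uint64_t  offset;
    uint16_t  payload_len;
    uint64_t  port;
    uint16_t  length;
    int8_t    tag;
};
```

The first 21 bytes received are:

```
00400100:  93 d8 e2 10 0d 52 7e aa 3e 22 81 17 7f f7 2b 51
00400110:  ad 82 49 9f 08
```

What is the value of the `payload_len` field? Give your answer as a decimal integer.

15906

`payload_len` follows `offset` (8 bytes), so it starts at byte offset 8 and occupies 2 bytes.
Bytes at offsets 8..9: 3E 22.
Big-endian stores the most-significant byte at the lowest address.
The bytes are already most-significant first: 0x3E22.
0x3E22 = 15906.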